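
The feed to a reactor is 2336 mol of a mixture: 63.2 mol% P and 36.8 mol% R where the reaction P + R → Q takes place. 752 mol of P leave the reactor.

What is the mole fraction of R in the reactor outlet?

For P: n = n₀ − 1ξ → 752 = 1476 − 1ξ, giving ξ = 724.4 mol.
Outlet amounts (n = n₀ + ν ξ):
  P: 1476 − 1(724.4) = 752
  R: 859.6 − 1(724.4) = 135.3
  Q: 0 + 1(724.4) = 724.4
Total out = 1612 mol; y_R = 135.3 / 1612 = 0.08395.

0.0839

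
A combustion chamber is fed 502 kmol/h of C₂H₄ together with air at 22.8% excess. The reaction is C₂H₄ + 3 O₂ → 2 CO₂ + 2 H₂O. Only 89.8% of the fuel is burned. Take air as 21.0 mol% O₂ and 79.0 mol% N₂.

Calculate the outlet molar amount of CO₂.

Stoichiometric O₂ = 3 × 502 = 1506 kmol/h; O₂ fed = 1506 × 1.228 = 1849 kmol/h.
N₂ fed = 1849 × 79/21 = 6957 kmol/h.
Fuel reacted = 0.898 × 502 → ξ = 450.8 kmol/h.
Outlet (n = n₀ + ν ξ):
  C₂H₄: 502 − 1(450.8) = 51.2
  O₂: 1849 − 3(450.8) = 497
  N₂: 6957 (inert)
  CO₂: 0 + 2(450.8) = 901.6
  H₂O: 0 + 2(450.8) = 901.6

902 kmol/h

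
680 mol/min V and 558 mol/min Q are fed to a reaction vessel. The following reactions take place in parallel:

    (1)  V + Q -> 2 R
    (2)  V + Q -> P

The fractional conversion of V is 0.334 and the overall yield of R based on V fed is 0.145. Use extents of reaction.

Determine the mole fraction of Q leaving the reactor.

Yield of R: 2ξ₁ / 680 = 0.145 → ξ₁ = 49.3 mol/min.
Conversion of V: 1ξ₁ + 1ξ₂ = 0.334 × 680 = 227.1 → ξ₂ = 177.8 mol/min.
Outlet amounts (n = n₀ + Σ ν·ξ):
  V: 680 − 1(49.3) − 1(177.8) = 452.9
  Q: 558 − 1(49.3) − 1(177.8) = 330.9
  R: 0 + 2(49.3) = 98.6
  P: 0 + 1(177.8) = 177.8
Total out = 1060 mol/min; y_Q = 330.9 / 1060 = 0.3121.

0.312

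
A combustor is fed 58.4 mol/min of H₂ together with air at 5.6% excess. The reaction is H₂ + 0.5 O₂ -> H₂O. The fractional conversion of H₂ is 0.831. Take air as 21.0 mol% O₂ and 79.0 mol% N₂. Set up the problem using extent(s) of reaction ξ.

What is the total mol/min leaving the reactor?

181 mol/min

Stoichiometric O₂ = 0.5 × 58.4 = 29.2 mol/min; O₂ fed = 29.2 × 1.056 = 30.84 mol/min.
N₂ fed = 30.84 × 79/21 = 116 mol/min.
Fuel reacted = 0.831 × 58.4 → ξ = 48.53 mol/min.
Outlet (n = n₀ + ν ξ):
  H₂: 58.4 − 1(48.53) = 9.87
  O₂: 30.84 − 0.5(48.53) = 6.57
  N₂: 116 (inert)
  H₂O: 0 + 1(48.53) = 48.53
Total out = 9.87 + 6.57 + 116 + 48.53 = 181 mol/min.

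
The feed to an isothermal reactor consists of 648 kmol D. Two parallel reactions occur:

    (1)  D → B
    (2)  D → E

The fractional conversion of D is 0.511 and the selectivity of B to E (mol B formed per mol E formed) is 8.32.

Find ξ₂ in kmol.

ξ₂ = 35.5 kmol

Conversion of D: D consumed = 0.511 × 648 = 331.1 kmol = 1ξ₁ + 1ξ₂.
Selectivity: 1ξ₁ / (1ξ₂) = 8.32 → ξ₁ = 8.32 ξ₂.
Substitute: (1·8.32 + 1) ξ₂ = 331.1 → ξ₂ = 35.53 kmol, ξ₁ = 295.6 kmol.
Outlet amounts (n = n₀ + Σ ν·ξ):
  D: 648 − 1(295.6) − 1(35.53) = 316.9
  B: 0 + 1(295.6) = 295.6
  E: 0 + 1(35.53) = 35.53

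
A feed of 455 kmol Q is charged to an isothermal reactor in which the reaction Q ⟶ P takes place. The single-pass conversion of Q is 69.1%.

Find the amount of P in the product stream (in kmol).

Q reacted = 0.691 × 455 = 314.4 kmol; ν_Q = −1, so ξ = 314.4/1 = 314.4 kmol.
Outlet amounts (n = n₀ + ν ξ):
  Q: 455 − 1(314.4) = 140.6
  P: 0 + 1(314.4) = 314.4

314 kmol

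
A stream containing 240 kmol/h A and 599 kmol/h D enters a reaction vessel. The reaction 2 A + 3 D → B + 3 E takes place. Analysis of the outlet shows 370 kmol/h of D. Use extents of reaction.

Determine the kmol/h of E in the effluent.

For D: n = n₀ − 3ξ → 370 = 599 − 3ξ, giving ξ = 76.33 kmol/h.
Outlet amounts (n = n₀ + ν ξ):
  A: 240 − 2(76.33) = 87.33
  D: 599 − 3(76.33) = 370
  B: 0 + 1(76.33) = 76.33
  E: 0 + 3(76.33) = 229

229 kmol/h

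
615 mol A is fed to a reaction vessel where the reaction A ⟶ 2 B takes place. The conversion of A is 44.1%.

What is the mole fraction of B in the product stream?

A reacted = 0.441 × 615 = 271.2 mol; ν_A = −1, so ξ = 271.2/1 = 271.2 mol.
Outlet amounts (n = n₀ + ν ξ):
  A: 615 − 1(271.2) = 343.8
  B: 0 + 2(271.2) = 542.4
Total out = 886.2 mol; y_B = 542.4 / 886.2 = 0.6121.

0.612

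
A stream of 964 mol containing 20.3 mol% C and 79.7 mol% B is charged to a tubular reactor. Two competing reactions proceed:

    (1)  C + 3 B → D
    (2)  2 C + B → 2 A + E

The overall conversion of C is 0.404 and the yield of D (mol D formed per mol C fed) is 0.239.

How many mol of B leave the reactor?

Yield of D: 1ξ₁ / 195.7 = 0.239 → ξ₁ = 46.77 mol.
Conversion of C: 1ξ₁ + 2ξ₂ = 0.404 × 195.7 = 79.06 → ξ₂ = 16.14 mol.
Outlet amounts (n = n₀ + Σ ν·ξ):
  C: 195.7 − 1(46.77) − 2(16.14) = 116.6
  B: 768.3 − 3(46.77) − 1(16.14) = 611.9
  D: 0 + 1(46.77) = 46.77
  A: 0 + 2(16.14) = 32.29
  E: 0 + 1(16.14) = 16.14

612 mol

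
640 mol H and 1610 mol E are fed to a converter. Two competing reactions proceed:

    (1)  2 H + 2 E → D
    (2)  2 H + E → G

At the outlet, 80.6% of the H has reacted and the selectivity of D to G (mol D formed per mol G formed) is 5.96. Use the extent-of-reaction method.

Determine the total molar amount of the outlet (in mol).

1510 mol

Conversion of H: H consumed = 0.806 × 640 = 515.8 mol = 2ξ₁ + 2ξ₂.
Selectivity: 1ξ₁ / (1ξ₂) = 5.96 → ξ₁ = 5.96 ξ₂.
Substitute: (2·5.96 + 2) ξ₂ = 515.8 → ξ₂ = 37.06 mol, ξ₁ = 220.9 mol.
Outlet amounts (n = n₀ + Σ ν·ξ):
  H: 640 − 2(220.9) − 2(37.06) = 124.2
  E: 1610 − 2(220.9) − 1(37.06) = 1131
  D: 0 + 1(220.9) = 220.9
  G: 0 + 1(37.06) = 37.06
Total out = 124.2 + 1131 + 220.9 + 37.06 = 1513 mol.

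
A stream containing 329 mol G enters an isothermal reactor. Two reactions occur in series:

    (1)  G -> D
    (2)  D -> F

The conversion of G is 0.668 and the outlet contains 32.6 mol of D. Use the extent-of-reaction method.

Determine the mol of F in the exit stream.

187 mol

Conversion of G: G consumed = 1ξ₁ = 0.668 × 329 → ξ₁ = 219.8 mol.
D balance: n_D = 0 + 1ξ₁ − 1ξ₂ = 32.6 → ξ₂ = (1·219.8 − 32.6)/1 = 187.2 mol.
Outlet amounts (n = n₀ + Σ ν·ξ):
  G: 329 − 1(219.8) = 109.2
  D: 0 + 1(219.8) − 1(187.2) = 32.6
  F: 0 + 1(187.2) = 187.2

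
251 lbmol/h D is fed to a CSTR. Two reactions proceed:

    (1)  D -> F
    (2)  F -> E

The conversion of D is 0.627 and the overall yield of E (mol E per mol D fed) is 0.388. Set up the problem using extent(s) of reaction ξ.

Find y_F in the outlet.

Conversion of D: D consumed = 1ξ₁ = 0.627 × 251 → ξ₁ = 157.4 lbmol/h.
Yield of E: 1ξ₂ / 251 = 0.388 → ξ₂ = 97.39 lbmol/h.
Outlet amounts (n = n₀ + Σ ν·ξ):
  D: 251 − 1(157.4) = 93.62
  F: 0 + 1(157.4) − 1(97.39) = 59.99
  E: 0 + 1(97.39) = 97.39
Total out = 251 lbmol/h; y_F = 59.99 / 251 = 0.239.

0.239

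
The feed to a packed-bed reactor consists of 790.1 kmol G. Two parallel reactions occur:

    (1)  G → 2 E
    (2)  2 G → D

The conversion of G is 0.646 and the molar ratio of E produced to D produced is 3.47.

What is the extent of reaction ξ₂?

Conversion of G: G consumed = 0.646 × 790.1 = 510.4 kmol = 1ξ₁ + 2ξ₂.
Selectivity: 2ξ₁ / (1ξ₂) = 3.47 → ξ₁ = 1.735 ξ₂.
Substitute: (1·1.735 + 2) ξ₂ = 510.4 → ξ₂ = 136.7 kmol, ξ₁ = 237.1 kmol.
Outlet amounts (n = n₀ + Σ ν·ξ):
  G: 790.1 − 1(237.1) − 2(136.7) = 279.7
  E: 0 + 2(237.1) = 474.2
  D: 0 + 1(136.7) = 136.7

ξ₂ = 137 kmol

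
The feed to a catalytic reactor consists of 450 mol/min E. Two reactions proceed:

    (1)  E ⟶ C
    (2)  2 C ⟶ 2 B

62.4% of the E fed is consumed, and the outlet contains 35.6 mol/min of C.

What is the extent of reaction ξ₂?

ξ₂ = 123 mol/min

Conversion of E: E consumed = 1ξ₁ = 0.624 × 450 → ξ₁ = 280.8 mol/min.
C balance: n_C = 0 + 1ξ₁ − 2ξ₂ = 35.6 → ξ₂ = (1·280.8 − 35.6)/2 = 122.6 mol/min.
Outlet amounts (n = n₀ + Σ ν·ξ):
  E: 450 − 1(280.8) = 169.2
  C: 0 + 1(280.8) − 2(122.6) = 35.6
  B: 0 + 2(122.6) = 245.2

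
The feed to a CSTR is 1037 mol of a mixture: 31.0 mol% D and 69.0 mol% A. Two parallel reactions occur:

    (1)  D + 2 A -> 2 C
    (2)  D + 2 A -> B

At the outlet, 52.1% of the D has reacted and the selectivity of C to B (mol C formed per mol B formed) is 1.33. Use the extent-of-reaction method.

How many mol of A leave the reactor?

381 mol

Conversion of D: D consumed = 0.521 × 321.5 = 167.5 mol = 1ξ₁ + 1ξ₂.
Selectivity: 2ξ₁ / (1ξ₂) = 1.33 → ξ₁ = 0.665 ξ₂.
Substitute: (1·0.665 + 1) ξ₂ = 167.5 → ξ₂ = 100.6 mol, ξ₁ = 66.89 mol.
Outlet amounts (n = n₀ + Σ ν·ξ):
  D: 321.5 − 1(66.89) − 1(100.6) = 154
  A: 715.5 − 2(66.89) − 2(100.6) = 380.6
  C: 0 + 2(66.89) = 133.8
  B: 0 + 1(100.6) = 100.6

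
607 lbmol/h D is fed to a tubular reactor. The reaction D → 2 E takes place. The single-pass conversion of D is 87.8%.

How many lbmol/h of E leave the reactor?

1070 lbmol/h

D reacted = 0.878 × 607 = 532.9 lbmol/h; ν_D = −1, so ξ = 532.9/1 = 532.9 lbmol/h.
Outlet amounts (n = n₀ + ν ξ):
  D: 607 − 1(532.9) = 74.05
  E: 0 + 2(532.9) = 1066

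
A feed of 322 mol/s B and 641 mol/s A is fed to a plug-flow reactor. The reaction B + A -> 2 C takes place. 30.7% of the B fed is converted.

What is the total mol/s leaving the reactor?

B reacted = 0.307 × 322 = 98.85 mol/s; ν_B = −1, so ξ = 98.85/1 = 98.85 mol/s.
Outlet amounts (n = n₀ + ν ξ):
  B: 322 − 1(98.85) = 223.1
  A: 641 − 1(98.85) = 542.1
  C: 0 + 2(98.85) = 197.7
Total out = 223.1 + 542.1 + 197.7 = 963 mol/s.

963 mol/s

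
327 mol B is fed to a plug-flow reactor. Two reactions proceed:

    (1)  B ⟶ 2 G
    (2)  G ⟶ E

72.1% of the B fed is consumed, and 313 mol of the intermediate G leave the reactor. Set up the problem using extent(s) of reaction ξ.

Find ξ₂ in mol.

Conversion of B: B consumed = 1ξ₁ = 0.721 × 327 → ξ₁ = 235.8 mol.
G balance: n_G = 0 + 2ξ₁ − 1ξ₂ = 313 → ξ₂ = (2·235.8 − 313)/1 = 158.5 mol.
Outlet amounts (n = n₀ + Σ ν·ξ):
  B: 327 − 1(235.8) = 91.23
  G: 0 + 2(235.8) − 1(158.5) = 313
  E: 0 + 1(158.5) = 158.5

ξ₂ = 159 mol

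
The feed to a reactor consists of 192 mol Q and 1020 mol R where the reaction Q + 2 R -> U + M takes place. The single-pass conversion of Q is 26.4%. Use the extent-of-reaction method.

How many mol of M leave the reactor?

50.7 mol

Q reacted = 0.264 × 192 = 50.69 mol; ν_Q = −1, so ξ = 50.69/1 = 50.69 mol.
Outlet amounts (n = n₀ + ν ξ):
  Q: 192 − 1(50.69) = 141.3
  R: 1020 − 2(50.69) = 918.6
  U: 0 + 1(50.69) = 50.69
  M: 0 + 1(50.69) = 50.69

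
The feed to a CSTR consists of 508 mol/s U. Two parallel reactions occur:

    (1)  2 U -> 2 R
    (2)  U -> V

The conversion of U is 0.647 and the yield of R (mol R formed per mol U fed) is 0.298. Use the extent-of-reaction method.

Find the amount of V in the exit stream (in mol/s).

177 mol/s

Yield of R: 2ξ₁ / 508 = 0.298 → ξ₁ = 75.69 mol/s.
Conversion of U: 2ξ₁ + 1ξ₂ = 0.647 × 508 = 328.7 → ξ₂ = 177.3 mol/s.
Outlet amounts (n = n₀ + Σ ν·ξ):
  U: 508 − 2(75.69) − 1(177.3) = 179.3
  R: 0 + 2(75.69) = 151.4
  V: 0 + 1(177.3) = 177.3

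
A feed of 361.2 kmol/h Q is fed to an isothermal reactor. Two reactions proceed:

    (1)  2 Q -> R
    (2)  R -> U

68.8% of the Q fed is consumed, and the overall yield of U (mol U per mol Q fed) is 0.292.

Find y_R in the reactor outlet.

Conversion of Q: Q consumed = 2ξ₁ = 0.688 × 361.2 → ξ₁ = 124.3 kmol/h.
Yield of U: 1ξ₂ / 361.2 = 0.292 → ξ₂ = 105.5 kmol/h.
Outlet amounts (n = n₀ + Σ ν·ξ):
  Q: 361.2 − 2(124.3) = 112.7
  R: 0 + 1(124.3) − 1(105.5) = 18.78
  U: 0 + 1(105.5) = 105.5
Total out = 236.9 kmol/h; y_R = 18.78 / 236.9 = 0.07927.

0.0793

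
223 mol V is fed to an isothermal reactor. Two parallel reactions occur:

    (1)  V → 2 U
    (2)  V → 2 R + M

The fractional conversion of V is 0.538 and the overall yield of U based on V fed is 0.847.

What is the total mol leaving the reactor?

Yield of U: 2ξ₁ / 223 = 0.847 → ξ₁ = 94.44 mol.
Conversion of V: 1ξ₁ + 1ξ₂ = 0.538 × 223 = 120 → ξ₂ = 25.53 mol.
Outlet amounts (n = n₀ + Σ ν·ξ):
  V: 223 − 1(94.44) − 1(25.53) = 103
  U: 0 + 2(94.44) = 188.9
  R: 0 + 2(25.53) = 51.07
  M: 0 + 1(25.53) = 25.53
Total out = 103 + 188.9 + 51.07 + 25.53 = 368.5 mol.

369 mol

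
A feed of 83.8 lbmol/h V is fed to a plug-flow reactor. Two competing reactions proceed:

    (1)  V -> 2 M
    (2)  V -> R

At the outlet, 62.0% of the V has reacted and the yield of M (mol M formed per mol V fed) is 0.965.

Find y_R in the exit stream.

0.0927

Yield of M: 2ξ₁ / 83.8 = 0.965 → ξ₁ = 40.43 lbmol/h.
Conversion of V: 1ξ₁ + 1ξ₂ = 0.62 × 83.8 = 51.96 → ξ₂ = 11.52 lbmol/h.
Outlet amounts (n = n₀ + Σ ν·ξ):
  V: 83.8 − 1(40.43) − 1(11.52) = 31.84
  M: 0 + 2(40.43) = 80.87
  R: 0 + 1(11.52) = 11.52
Total out = 124.2 lbmol/h; y_R = 11.52 / 124.2 = 0.09275.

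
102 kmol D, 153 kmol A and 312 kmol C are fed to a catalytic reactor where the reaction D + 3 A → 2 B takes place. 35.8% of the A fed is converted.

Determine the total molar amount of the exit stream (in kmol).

A reacted = 0.358 × 153 = 54.77 kmol; ν_A = −3, so ξ = 54.77/3 = 18.26 kmol.
Outlet amounts (n = n₀ + ν ξ):
  D: 102 − 1(18.26) = 83.74
  A: 153 − 3(18.26) = 98.23
  B: 0 + 2(18.26) = 36.52
  C: 312 (inert)
Total out = 83.74 + 98.23 + 36.52 + 312 = 530.5 kmol.

530 kmol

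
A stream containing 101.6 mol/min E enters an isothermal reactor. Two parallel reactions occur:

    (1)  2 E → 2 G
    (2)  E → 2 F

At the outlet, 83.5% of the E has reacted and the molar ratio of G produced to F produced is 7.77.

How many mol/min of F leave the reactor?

Conversion of E: E consumed = 0.835 × 101.6 = 84.84 mol/min = 2ξ₁ + 1ξ₂.
Selectivity: 2ξ₁ / (2ξ₂) = 7.77 → ξ₁ = 7.77 ξ₂.
Substitute: (2·7.77 + 1) ξ₂ = 84.84 → ξ₂ = 5.129 mol/min, ξ₁ = 39.85 mol/min.
Outlet amounts (n = n₀ + Σ ν·ξ):
  E: 101.6 − 2(39.85) − 1(5.129) = 16.76
  G: 0 + 2(39.85) = 79.71
  F: 0 + 2(5.129) = 10.26

10.3 mol/min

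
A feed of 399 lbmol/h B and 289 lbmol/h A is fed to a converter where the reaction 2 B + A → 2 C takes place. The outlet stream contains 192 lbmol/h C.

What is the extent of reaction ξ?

ξ = 96 lbmol/h

For C: n = n₀ + 2ξ → 192 = 0 + 2ξ, giving ξ = 96 lbmol/h.
Outlet amounts (n = n₀ + ν ξ):
  B: 399 − 2(96) = 207
  A: 289 − 1(96) = 193
  C: 0 + 2(96) = 192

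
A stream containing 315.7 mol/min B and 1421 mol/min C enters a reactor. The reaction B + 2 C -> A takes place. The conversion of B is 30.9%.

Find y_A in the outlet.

B reacted = 0.309 × 315.7 = 97.55 mol/min; ν_B = −1, so ξ = 97.55/1 = 97.55 mol/min.
Outlet amounts (n = n₀ + ν ξ):
  B: 315.7 − 1(97.55) = 218.1
  C: 1421 − 2(97.55) = 1226
  A: 0 + 1(97.55) = 97.55
Total out = 1542 mol/min; y_A = 97.55 / 1542 = 0.06328.

0.0633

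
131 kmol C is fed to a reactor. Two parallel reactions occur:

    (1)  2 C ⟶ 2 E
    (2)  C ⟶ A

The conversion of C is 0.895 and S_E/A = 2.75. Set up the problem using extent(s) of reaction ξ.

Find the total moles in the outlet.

131 kmol

Conversion of C: C consumed = 0.895 × 131 = 117.2 kmol = 2ξ₁ + 1ξ₂.
Selectivity: 2ξ₁ / (1ξ₂) = 2.75 → ξ₁ = 1.375 ξ₂.
Substitute: (2·1.375 + 1) ξ₂ = 117.2 → ξ₂ = 31.27 kmol, ξ₁ = 42.99 kmol.
Outlet amounts (n = n₀ + Σ ν·ξ):
  C: 131 − 2(42.99) − 1(31.27) = 13.75
  E: 0 + 2(42.99) = 85.98
  A: 0 + 1(31.27) = 31.27
Total out = 13.75 + 85.98 + 31.27 = 131 kmol.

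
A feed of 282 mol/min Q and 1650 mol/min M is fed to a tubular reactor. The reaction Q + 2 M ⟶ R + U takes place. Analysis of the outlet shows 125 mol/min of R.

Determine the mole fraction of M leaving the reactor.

0.775

For R: n = n₀ + 1ξ → 125 = 0 + 1ξ, giving ξ = 125 mol/min.
Outlet amounts (n = n₀ + ν ξ):
  Q: 282 − 1(125) = 157
  M: 1650 − 2(125) = 1400
  R: 0 + 1(125) = 125
  U: 0 + 1(125) = 125
Total out = 1807 mol/min; y_M = 1400 / 1807 = 0.7748.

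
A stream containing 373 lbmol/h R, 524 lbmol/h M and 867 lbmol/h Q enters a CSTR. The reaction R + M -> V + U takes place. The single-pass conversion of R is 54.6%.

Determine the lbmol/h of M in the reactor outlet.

R reacted = 0.546 × 373 = 203.7 lbmol/h; ν_R = −1, so ξ = 203.7/1 = 203.7 lbmol/h.
Outlet amounts (n = n₀ + ν ξ):
  R: 373 − 1(203.7) = 169.3
  M: 524 − 1(203.7) = 320.3
  V: 0 + 1(203.7) = 203.7
  U: 0 + 1(203.7) = 203.7
  Q: 867 (inert)

320 lbmol/h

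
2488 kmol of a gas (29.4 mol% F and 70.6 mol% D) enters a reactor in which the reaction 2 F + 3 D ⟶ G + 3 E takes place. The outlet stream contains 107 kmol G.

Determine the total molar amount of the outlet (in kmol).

For G: n = n₀ + 1ξ → 107 = 0 + 1ξ, giving ξ = 107 kmol.
Outlet amounts (n = n₀ + ν ξ):
  F: 731.5 − 2(107) = 517.5
  D: 1757 − 3(107) = 1436
  G: 0 + 1(107) = 107
  E: 0 + 3(107) = 321
Total out = 517.5 + 1436 + 107 + 321 = 2381 kmol.

2380 kmol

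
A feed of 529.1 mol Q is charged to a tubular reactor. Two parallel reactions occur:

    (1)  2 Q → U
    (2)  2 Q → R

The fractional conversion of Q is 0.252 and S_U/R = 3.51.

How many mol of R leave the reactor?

14.8 mol

Conversion of Q: Q consumed = 0.252 × 529.1 = 133.3 mol = 2ξ₁ + 2ξ₂.
Selectivity: 1ξ₁ / (1ξ₂) = 3.51 → ξ₁ = 3.51 ξ₂.
Substitute: (2·3.51 + 2) ξ₂ = 133.3 → ξ₂ = 14.78 mol, ξ₁ = 51.88 mol.
Outlet amounts (n = n₀ + Σ ν·ξ):
  Q: 529.1 − 2(51.88) − 2(14.78) = 395.8
  U: 0 + 1(51.88) = 51.88
  R: 0 + 1(14.78) = 14.78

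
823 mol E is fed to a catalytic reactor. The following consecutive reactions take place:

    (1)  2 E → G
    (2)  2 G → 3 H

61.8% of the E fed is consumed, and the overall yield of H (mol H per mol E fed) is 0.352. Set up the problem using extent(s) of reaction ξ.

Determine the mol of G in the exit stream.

61.2 mol

Conversion of E: E consumed = 2ξ₁ = 0.618 × 823 → ξ₁ = 254.3 mol.
Yield of H: 3ξ₂ / 823 = 0.352 → ξ₂ = 96.57 mol.
Outlet amounts (n = n₀ + Σ ν·ξ):
  E: 823 − 2(254.3) = 314.4
  G: 0 + 1(254.3) − 2(96.57) = 61.18
  H: 0 + 3(96.57) = 289.7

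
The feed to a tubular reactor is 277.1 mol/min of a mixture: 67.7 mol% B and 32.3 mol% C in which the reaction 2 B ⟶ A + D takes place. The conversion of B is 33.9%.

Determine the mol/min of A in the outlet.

31.8 mol/min

B reacted = 0.339 × 187.6 = 63.6 mol/min; ν_B = −2, so ξ = 63.6/2 = 31.8 mol/min.
Outlet amounts (n = n₀ + ν ξ):
  B: 187.6 − 2(31.8) = 124
  A: 0 + 1(31.8) = 31.8
  D: 0 + 1(31.8) = 31.8
  C: 89.5 (inert)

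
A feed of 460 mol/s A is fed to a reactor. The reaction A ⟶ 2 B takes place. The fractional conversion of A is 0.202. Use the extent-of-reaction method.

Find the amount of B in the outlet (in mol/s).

A reacted = 0.202 × 460 = 92.92 mol/s; ν_A = −1, so ξ = 92.92/1 = 92.92 mol/s.
Outlet amounts (n = n₀ + ν ξ):
  A: 460 − 1(92.92) = 367.1
  B: 0 + 2(92.92) = 185.8

186 mol/s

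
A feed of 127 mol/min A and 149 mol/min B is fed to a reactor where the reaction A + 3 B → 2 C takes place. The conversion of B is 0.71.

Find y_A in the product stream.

B reacted = 0.71 × 149 = 105.8 mol/min; ν_B = −3, so ξ = 105.8/3 = 35.26 mol/min.
Outlet amounts (n = n₀ + ν ξ):
  A: 127 − 1(35.26) = 91.74
  B: 149 − 3(35.26) = 43.21
  C: 0 + 2(35.26) = 70.53
Total out = 205.5 mol/min; y_A = 91.74 / 205.5 = 0.4465.

0.446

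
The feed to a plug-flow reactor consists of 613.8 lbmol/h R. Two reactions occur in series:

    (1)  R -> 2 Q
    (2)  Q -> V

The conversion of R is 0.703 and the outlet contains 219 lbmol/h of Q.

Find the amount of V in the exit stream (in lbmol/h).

Conversion of R: R consumed = 1ξ₁ = 0.703 × 613.8 → ξ₁ = 431.5 lbmol/h.
Q balance: n_Q = 0 + 2ξ₁ − 1ξ₂ = 219 → ξ₂ = (2·431.5 − 219)/1 = 644 lbmol/h.
Outlet amounts (n = n₀ + Σ ν·ξ):
  R: 613.8 − 1(431.5) = 182.3
  Q: 0 + 2(431.5) − 1(644) = 219
  V: 0 + 1(644) = 644

644 lbmol/h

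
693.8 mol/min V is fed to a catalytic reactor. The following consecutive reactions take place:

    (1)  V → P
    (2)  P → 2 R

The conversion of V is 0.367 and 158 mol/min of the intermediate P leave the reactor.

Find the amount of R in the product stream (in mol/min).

193 mol/min

Conversion of V: V consumed = 1ξ₁ = 0.367 × 693.8 → ξ₁ = 254.6 mol/min.
P balance: n_P = 0 + 1ξ₁ − 1ξ₂ = 158 → ξ₂ = (1·254.6 − 158)/1 = 96.62 mol/min.
Outlet amounts (n = n₀ + Σ ν·ξ):
  V: 693.8 − 1(254.6) = 439.2
  P: 0 + 1(254.6) − 1(96.62) = 158
  R: 0 + 2(96.62) = 193.2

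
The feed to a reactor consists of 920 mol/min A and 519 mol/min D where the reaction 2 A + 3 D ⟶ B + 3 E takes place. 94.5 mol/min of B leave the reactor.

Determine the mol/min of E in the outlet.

For B: n = n₀ + 1ξ → 94.5 = 0 + 1ξ, giving ξ = 94.5 mol/min.
Outlet amounts (n = n₀ + ν ξ):
  A: 920 − 2(94.5) = 731
  D: 519 − 3(94.5) = 235.5
  B: 0 + 1(94.5) = 94.5
  E: 0 + 3(94.5) = 283.5

284 mol/min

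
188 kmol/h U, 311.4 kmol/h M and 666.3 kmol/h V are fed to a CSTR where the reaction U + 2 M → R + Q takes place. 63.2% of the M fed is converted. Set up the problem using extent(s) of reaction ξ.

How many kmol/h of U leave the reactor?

M reacted = 0.632 × 311.4 = 196.8 kmol/h; ν_M = −2, so ξ = 196.8/2 = 98.4 kmol/h.
Outlet amounts (n = n₀ + ν ξ):
  U: 188 − 1(98.4) = 89.6
  M: 311.4 − 2(98.4) = 114.6
  R: 0 + 1(98.4) = 98.4
  Q: 0 + 1(98.4) = 98.4
  V: 666.3 (inert)

89.6 kmol/h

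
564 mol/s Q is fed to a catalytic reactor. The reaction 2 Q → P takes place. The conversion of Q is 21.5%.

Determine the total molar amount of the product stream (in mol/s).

503 mol/s

Q reacted = 0.215 × 564 = 121.3 mol/s; ν_Q = −2, so ξ = 121.3/2 = 60.63 mol/s.
Outlet amounts (n = n₀ + ν ξ):
  Q: 564 − 2(60.63) = 442.7
  P: 0 + 1(60.63) = 60.63
Total out = 442.7 + 60.63 = 503.4 mol/s.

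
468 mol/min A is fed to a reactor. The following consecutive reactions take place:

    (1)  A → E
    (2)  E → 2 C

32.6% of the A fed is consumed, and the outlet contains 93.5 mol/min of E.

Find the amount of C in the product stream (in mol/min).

118 mol/min

Conversion of A: A consumed = 1ξ₁ = 0.326 × 468 → ξ₁ = 152.6 mol/min.
E balance: n_E = 0 + 1ξ₁ − 1ξ₂ = 93.5 → ξ₂ = (1·152.6 − 93.5)/1 = 59.07 mol/min.
Outlet amounts (n = n₀ + Σ ν·ξ):
  A: 468 − 1(152.6) = 315.4
  E: 0 + 1(152.6) − 1(59.07) = 93.5
  C: 0 + 2(59.07) = 118.1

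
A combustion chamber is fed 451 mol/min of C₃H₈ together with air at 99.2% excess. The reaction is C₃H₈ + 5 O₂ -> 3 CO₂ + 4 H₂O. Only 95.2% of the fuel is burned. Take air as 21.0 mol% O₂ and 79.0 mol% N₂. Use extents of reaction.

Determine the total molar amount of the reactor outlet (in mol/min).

Stoichiometric O₂ = 5 × 451 = 2255 mol/min; O₂ fed = 2255 × 1.992 = 4492 mol/min.
N₂ fed = 4492 × 79/21 = 16900 mol/min.
Fuel reacted = 0.952 × 451 → ξ = 429.4 mol/min.
Outlet (n = n₀ + ν ξ):
  C₃H₈: 451 − 1(429.4) = 21.65
  O₂: 4492 − 5(429.4) = 2345
  N₂: 16900 (inert)
  CO₂: 0 + 3(429.4) = 1288
  H₂O: 0 + 4(429.4) = 1717
Total out = 21.65 + 2345 + 16900 + 1288 + 1717 = 22270 mol/min.

22300 mol/min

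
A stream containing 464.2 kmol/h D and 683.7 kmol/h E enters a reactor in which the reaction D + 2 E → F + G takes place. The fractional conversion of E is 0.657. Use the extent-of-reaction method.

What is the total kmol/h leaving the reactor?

E reacted = 0.657 × 683.7 = 449.2 kmol/h; ν_E = −2, so ξ = 449.2/2 = 224.6 kmol/h.
Outlet amounts (n = n₀ + ν ξ):
  D: 464.2 − 1(224.6) = 239.6
  E: 683.7 − 2(224.6) = 234.5
  F: 0 + 1(224.6) = 224.6
  G: 0 + 1(224.6) = 224.6
Total out = 239.6 + 234.5 + 224.6 + 224.6 = 923.3 kmol/h.

923 kmol/h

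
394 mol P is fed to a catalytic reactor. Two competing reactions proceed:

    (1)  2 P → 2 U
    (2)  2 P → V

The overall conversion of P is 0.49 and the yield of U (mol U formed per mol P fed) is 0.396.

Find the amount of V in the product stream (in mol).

18.5 mol

Yield of U: 2ξ₁ / 394 = 0.396 → ξ₁ = 78.01 mol.
Conversion of P: 2ξ₁ + 2ξ₂ = 0.49 × 394 = 193.1 → ξ₂ = 18.52 mol.
Outlet amounts (n = n₀ + Σ ν·ξ):
  P: 394 − 2(78.01) − 2(18.52) = 200.9
  U: 0 + 2(78.01) = 156
  V: 0 + 1(18.52) = 18.52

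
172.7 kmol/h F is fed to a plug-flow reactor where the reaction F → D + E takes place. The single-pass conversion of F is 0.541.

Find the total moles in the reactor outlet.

F reacted = 0.541 × 172.7 = 93.43 kmol/h; ν_F = −1, so ξ = 93.43/1 = 93.43 kmol/h.
Outlet amounts (n = n₀ + ν ξ):
  F: 172.7 − 1(93.43) = 79.27
  D: 0 + 1(93.43) = 93.43
  E: 0 + 1(93.43) = 93.43
Total out = 79.27 + 93.43 + 93.43 = 266.1 kmol/h.

266 kmol/h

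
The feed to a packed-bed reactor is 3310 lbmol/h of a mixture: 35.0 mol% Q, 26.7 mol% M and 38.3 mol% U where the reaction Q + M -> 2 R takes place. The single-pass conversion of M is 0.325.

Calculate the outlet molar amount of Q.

871 lbmol/h

M reacted = 0.325 × 883.8 = 287.2 lbmol/h; ν_M = −1, so ξ = 287.2/1 = 287.2 lbmol/h.
Outlet amounts (n = n₀ + ν ξ):
  Q: 1158 − 1(287.2) = 871.3
  M: 883.8 − 1(287.2) = 596.5
  R: 0 + 2(287.2) = 574.5
  U: 1268 (inert)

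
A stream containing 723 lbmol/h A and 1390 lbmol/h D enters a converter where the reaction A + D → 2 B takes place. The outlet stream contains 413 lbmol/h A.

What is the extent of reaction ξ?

For A: n = n₀ − 1ξ → 413 = 723 − 1ξ, giving ξ = 310 lbmol/h.
Outlet amounts (n = n₀ + ν ξ):
  A: 723 − 1(310) = 413
  D: 1390 − 1(310) = 1080
  B: 0 + 2(310) = 620

ξ = 310 lbmol/h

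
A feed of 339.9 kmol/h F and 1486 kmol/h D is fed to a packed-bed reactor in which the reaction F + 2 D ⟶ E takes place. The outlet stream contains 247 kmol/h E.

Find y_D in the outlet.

For E: n = n₀ + 1ξ → 247 = 0 + 1ξ, giving ξ = 247 kmol/h.
Outlet amounts (n = n₀ + ν ξ):
  F: 339.9 − 1(247) = 92.9
  D: 1486 − 2(247) = 992
  E: 0 + 1(247) = 247
Total out = 1332 kmol/h; y_D = 992 / 1332 = 0.7448.

0.745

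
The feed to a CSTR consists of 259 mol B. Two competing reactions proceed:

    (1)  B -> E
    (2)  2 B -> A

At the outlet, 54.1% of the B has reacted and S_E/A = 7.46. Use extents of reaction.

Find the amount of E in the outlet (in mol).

Conversion of B: B consumed = 0.541 × 259 = 140.1 mol = 1ξ₁ + 2ξ₂.
Selectivity: 1ξ₁ / (1ξ₂) = 7.46 → ξ₁ = 7.46 ξ₂.
Substitute: (1·7.46 + 2) ξ₂ = 140.1 → ξ₂ = 14.81 mol, ξ₁ = 110.5 mol.
Outlet amounts (n = n₀ + Σ ν·ξ):
  B: 259 − 1(110.5) − 2(14.81) = 118.9
  E: 0 + 1(110.5) = 110.5
  A: 0 + 1(14.81) = 14.81

110 mol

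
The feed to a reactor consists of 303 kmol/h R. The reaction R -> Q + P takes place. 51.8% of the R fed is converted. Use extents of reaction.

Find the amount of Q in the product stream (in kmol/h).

157 kmol/h

R reacted = 0.518 × 303 = 157 kmol/h; ν_R = −1, so ξ = 157/1 = 157 kmol/h.
Outlet amounts (n = n₀ + ν ξ):
  R: 303 − 1(157) = 146
  Q: 0 + 1(157) = 157
  P: 0 + 1(157) = 157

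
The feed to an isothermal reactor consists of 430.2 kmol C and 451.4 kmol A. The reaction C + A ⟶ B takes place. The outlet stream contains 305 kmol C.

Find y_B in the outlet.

For C: n = n₀ − 1ξ → 305 = 430.2 − 1ξ, giving ξ = 125.2 kmol.
Outlet amounts (n = n₀ + ν ξ):
  C: 430.2 − 1(125.2) = 305
  A: 451.4 − 1(125.2) = 326.2
  B: 0 + 1(125.2) = 125.2
Total out = 756.4 kmol; y_B = 125.2 / 756.4 = 0.1655.

0.166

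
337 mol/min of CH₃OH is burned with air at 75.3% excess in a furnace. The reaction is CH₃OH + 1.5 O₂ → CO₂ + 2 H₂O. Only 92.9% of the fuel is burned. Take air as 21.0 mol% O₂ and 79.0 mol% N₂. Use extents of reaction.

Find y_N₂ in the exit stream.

0.707

Stoichiometric O₂ = 1.5 × 337 = 505.5 mol/min; O₂ fed = 505.5 × 1.753 = 886.1 mol/min.
N₂ fed = 886.1 × 79/21 = 3334 mol/min.
Fuel reacted = 0.929 × 337 → ξ = 313.1 mol/min.
Outlet (n = n₀ + ν ξ):
  CH₃OH: 337 − 1(313.1) = 23.93
  O₂: 886.1 − 1.5(313.1) = 416.5
  N₂: 3334 (inert)
  CO₂: 0 + 1(313.1) = 313.1
  H₂O: 0 + 2(313.1) = 626.1
Total out = 4713 mol/min; y_N₂ = 3334 / 4713 = 0.7073.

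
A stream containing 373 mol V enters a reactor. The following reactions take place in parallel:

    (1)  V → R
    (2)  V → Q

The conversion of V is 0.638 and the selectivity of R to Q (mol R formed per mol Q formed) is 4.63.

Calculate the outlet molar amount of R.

196 mol

Conversion of V: V consumed = 0.638 × 373 = 238 mol = 1ξ₁ + 1ξ₂.
Selectivity: 1ξ₁ / (1ξ₂) = 4.63 → ξ₁ = 4.63 ξ₂.
Substitute: (1·4.63 + 1) ξ₂ = 238 → ξ₂ = 42.27 mol, ξ₁ = 195.7 mol.
Outlet amounts (n = n₀ + Σ ν·ξ):
  V: 373 − 1(195.7) − 1(42.27) = 135
  R: 0 + 1(195.7) = 195.7
  Q: 0 + 1(42.27) = 42.27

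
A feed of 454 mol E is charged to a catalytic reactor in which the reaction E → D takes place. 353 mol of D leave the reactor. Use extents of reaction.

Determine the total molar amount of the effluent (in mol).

454 mol

For D: n = n₀ + 1ξ → 353 = 0 + 1ξ, giving ξ = 353 mol.
Outlet amounts (n = n₀ + ν ξ):
  E: 454 − 1(353) = 101
  D: 0 + 1(353) = 353
Total out = 101 + 353 = 454 mol.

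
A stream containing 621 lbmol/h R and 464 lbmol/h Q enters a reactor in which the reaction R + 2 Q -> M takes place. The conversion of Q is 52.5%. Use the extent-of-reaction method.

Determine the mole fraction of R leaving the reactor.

0.593

Q reacted = 0.525 × 464 = 243.6 lbmol/h; ν_Q = −2, so ξ = 243.6/2 = 121.8 lbmol/h.
Outlet amounts (n = n₀ + ν ξ):
  R: 621 − 1(121.8) = 499.2
  Q: 464 − 2(121.8) = 220.4
  M: 0 + 1(121.8) = 121.8
Total out = 841.4 lbmol/h; y_R = 499.2 / 841.4 = 0.5933.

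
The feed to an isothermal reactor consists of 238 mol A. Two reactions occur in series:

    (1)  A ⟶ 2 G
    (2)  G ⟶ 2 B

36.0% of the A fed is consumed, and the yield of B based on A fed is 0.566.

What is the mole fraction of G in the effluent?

0.266

Conversion of A: A consumed = 1ξ₁ = 0.36 × 238 → ξ₁ = 85.68 mol.
Yield of B: 2ξ₂ / 238 = 0.566 → ξ₂ = 67.35 mol.
Outlet amounts (n = n₀ + Σ ν·ξ):
  A: 238 − 1(85.68) = 152.3
  G: 0 + 2(85.68) − 1(67.35) = 104
  B: 0 + 2(67.35) = 134.7
Total out = 391 mol; y_G = 104 / 391 = 0.266.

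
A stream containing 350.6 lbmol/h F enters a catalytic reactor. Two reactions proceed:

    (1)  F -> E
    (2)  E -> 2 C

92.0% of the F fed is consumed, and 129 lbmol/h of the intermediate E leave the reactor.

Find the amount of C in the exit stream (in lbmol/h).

387 lbmol/h

Conversion of F: F consumed = 1ξ₁ = 0.92 × 350.6 → ξ₁ = 322.6 lbmol/h.
E balance: n_E = 0 + 1ξ₁ − 1ξ₂ = 129 → ξ₂ = (1·322.6 − 129)/1 = 193.6 lbmol/h.
Outlet amounts (n = n₀ + Σ ν·ξ):
  F: 350.6 − 1(322.6) = 28.05
  E: 0 + 1(322.6) − 1(193.6) = 129
  C: 0 + 2(193.6) = 387.1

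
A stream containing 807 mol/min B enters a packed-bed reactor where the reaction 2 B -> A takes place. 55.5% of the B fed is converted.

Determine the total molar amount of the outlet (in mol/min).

583 mol/min

B reacted = 0.555 × 807 = 447.9 mol/min; ν_B = −2, so ξ = 447.9/2 = 223.9 mol/min.
Outlet amounts (n = n₀ + ν ξ):
  B: 807 − 2(223.9) = 359.1
  A: 0 + 1(223.9) = 223.9
Total out = 359.1 + 223.9 = 583.1 mol/min.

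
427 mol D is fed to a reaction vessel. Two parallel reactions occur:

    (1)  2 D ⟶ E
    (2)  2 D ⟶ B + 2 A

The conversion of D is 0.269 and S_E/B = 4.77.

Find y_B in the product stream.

0.0256

Conversion of D: D consumed = 0.269 × 427 = 114.9 mol = 2ξ₁ + 2ξ₂.
Selectivity: 1ξ₁ / (1ξ₂) = 4.77 → ξ₁ = 4.77 ξ₂.
Substitute: (2·4.77 + 2) ξ₂ = 114.9 → ξ₂ = 9.953 mol, ξ₁ = 47.48 mol.
Outlet amounts (n = n₀ + Σ ν·ξ):
  D: 427 − 2(47.48) − 2(9.953) = 312.1
  E: 0 + 1(47.48) = 47.48
  B: 0 + 1(9.953) = 9.953
  A: 0 + 2(9.953) = 19.91
Total out = 389.5 mol; y_B = 9.953 / 389.5 = 0.02556.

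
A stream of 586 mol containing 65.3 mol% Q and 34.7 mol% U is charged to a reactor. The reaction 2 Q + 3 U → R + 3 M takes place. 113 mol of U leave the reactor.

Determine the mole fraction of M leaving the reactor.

For U: n = n₀ − 3ξ → 113 = 203.3 − 3ξ, giving ξ = 30.11 mol.
Outlet amounts (n = n₀ + ν ξ):
  Q: 382.7 − 2(30.11) = 322.4
  U: 203.3 − 3(30.11) = 113
  R: 0 + 1(30.11) = 30.11
  M: 0 + 3(30.11) = 90.34
Total out = 555.9 mol; y_M = 90.34 / 555.9 = 0.1625.

0.163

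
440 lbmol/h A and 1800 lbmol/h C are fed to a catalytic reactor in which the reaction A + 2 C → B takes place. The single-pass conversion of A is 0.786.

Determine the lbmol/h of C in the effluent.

A reacted = 0.786 × 440 = 345.8 lbmol/h; ν_A = −1, so ξ = 345.8/1 = 345.8 lbmol/h.
Outlet amounts (n = n₀ + ν ξ):
  A: 440 − 1(345.8) = 94.16
  C: 1800 − 2(345.8) = 1108
  B: 0 + 1(345.8) = 345.8

1110 lbmol/h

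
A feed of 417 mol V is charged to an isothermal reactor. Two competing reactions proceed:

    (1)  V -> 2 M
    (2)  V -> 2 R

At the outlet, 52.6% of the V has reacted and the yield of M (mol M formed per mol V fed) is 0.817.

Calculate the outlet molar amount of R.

98 mol

Yield of M: 2ξ₁ / 417 = 0.817 → ξ₁ = 170.3 mol.
Conversion of V: 1ξ₁ + 1ξ₂ = 0.526 × 417 = 219.3 → ξ₂ = 49 mol.
Outlet amounts (n = n₀ + Σ ν·ξ):
  V: 417 − 1(170.3) − 1(49) = 197.7
  M: 0 + 2(170.3) = 340.7
  R: 0 + 2(49) = 98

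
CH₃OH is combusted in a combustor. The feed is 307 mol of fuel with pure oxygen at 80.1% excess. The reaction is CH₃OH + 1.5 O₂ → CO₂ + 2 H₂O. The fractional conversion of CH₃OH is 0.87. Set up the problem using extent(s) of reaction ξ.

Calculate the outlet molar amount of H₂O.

534 mol

Stoichiometric O₂ = 1.5 × 307 = 460.5 mol; O₂ fed = 460.5 × 1.801 = 829.4 mol.
Fuel reacted = 0.87 × 307 → ξ = 267.1 mol.
Outlet (n = n₀ + ν ξ):
  CH₃OH: 307 − 1(267.1) = 39.91
  O₂: 829.4 − 1.5(267.1) = 428.7
  CO₂: 0 + 1(267.1) = 267.1
  H₂O: 0 + 2(267.1) = 534.2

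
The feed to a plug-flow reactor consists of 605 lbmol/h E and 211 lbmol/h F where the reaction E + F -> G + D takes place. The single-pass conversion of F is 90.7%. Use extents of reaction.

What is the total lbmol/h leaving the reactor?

816 lbmol/h

F reacted = 0.907 × 211 = 191.4 lbmol/h; ν_F = −1, so ξ = 191.4/1 = 191.4 lbmol/h.
Outlet amounts (n = n₀ + ν ξ):
  E: 605 − 1(191.4) = 413.6
  F: 211 − 1(191.4) = 19.62
  G: 0 + 1(191.4) = 191.4
  D: 0 + 1(191.4) = 191.4
Total out = 413.6 + 19.62 + 191.4 + 191.4 = 816 lbmol/h.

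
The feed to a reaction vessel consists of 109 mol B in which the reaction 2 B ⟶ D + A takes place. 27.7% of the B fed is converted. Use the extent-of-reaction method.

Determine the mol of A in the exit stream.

B reacted = 0.277 × 109 = 30.19 mol; ν_B = −2, so ξ = 30.19/2 = 15.1 mol.
Outlet amounts (n = n₀ + ν ξ):
  B: 109 − 2(15.1) = 78.81
  D: 0 + 1(15.1) = 15.1
  A: 0 + 1(15.1) = 15.1

15.1 mol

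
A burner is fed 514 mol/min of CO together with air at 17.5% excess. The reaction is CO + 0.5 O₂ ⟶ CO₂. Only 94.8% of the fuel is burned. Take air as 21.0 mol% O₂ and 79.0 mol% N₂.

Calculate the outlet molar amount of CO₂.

Stoichiometric O₂ = 0.5 × 514 = 257 mol/min; O₂ fed = 257 × 1.175 = 302 mol/min.
N₂ fed = 302 × 79/21 = 1136 mol/min.
Fuel reacted = 0.948 × 514 → ξ = 487.3 mol/min.
Outlet (n = n₀ + ν ξ):
  CO: 514 − 1(487.3) = 26.73
  O₂: 302 − 0.5(487.3) = 58.34
  N₂: 1136 (inert)
  CO₂: 0 + 1(487.3) = 487.3

487 mol/min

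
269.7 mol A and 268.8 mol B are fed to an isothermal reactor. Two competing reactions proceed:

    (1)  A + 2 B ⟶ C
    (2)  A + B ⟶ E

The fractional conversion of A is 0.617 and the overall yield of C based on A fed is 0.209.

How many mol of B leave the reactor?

Yield of C: 1ξ₁ / 269.7 = 0.209 → ξ₁ = 56.37 mol.
Conversion of A: 1ξ₁ + 1ξ₂ = 0.617 × 269.7 = 166.4 → ξ₂ = 110 mol.
Outlet amounts (n = n₀ + Σ ν·ξ):
  A: 269.7 − 1(56.37) − 1(110) = 103.3
  B: 268.8 − 2(56.37) − 1(110) = 46.03
  C: 0 + 1(56.37) = 56.37
  E: 0 + 1(110) = 110

46 mol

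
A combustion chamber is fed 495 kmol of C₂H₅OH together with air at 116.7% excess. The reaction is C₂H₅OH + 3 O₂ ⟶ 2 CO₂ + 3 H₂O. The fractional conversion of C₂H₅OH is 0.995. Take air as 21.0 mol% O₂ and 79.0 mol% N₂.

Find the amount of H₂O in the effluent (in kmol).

1480 kmol

Stoichiometric O₂ = 3 × 495 = 1485 kmol; O₂ fed = 1485 × 2.167 = 3218 kmol.
N₂ fed = 3218 × 79/21 = 12110 kmol.
Fuel reacted = 0.995 × 495 → ξ = 492.5 kmol.
Outlet (n = n₀ + ν ξ):
  C₂H₅OH: 495 − 1(492.5) = 2.475
  O₂: 3218 − 3(492.5) = 1740
  N₂: 12110 (inert)
  CO₂: 0 + 2(492.5) = 985
  H₂O: 0 + 3(492.5) = 1478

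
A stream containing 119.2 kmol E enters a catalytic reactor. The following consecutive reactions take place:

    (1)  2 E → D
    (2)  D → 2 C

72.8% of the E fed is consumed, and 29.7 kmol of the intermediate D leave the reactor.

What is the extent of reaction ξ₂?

Conversion of E: E consumed = 2ξ₁ = 0.728 × 119.2 → ξ₁ = 43.39 kmol.
D balance: n_D = 0 + 1ξ₁ − 1ξ₂ = 29.7 → ξ₂ = (1·43.39 − 29.7)/1 = 13.69 kmol.
Outlet amounts (n = n₀ + Σ ν·ξ):
  E: 119.2 − 2(43.39) = 32.42
  D: 0 + 1(43.39) − 1(13.69) = 29.7
  C: 0 + 2(13.69) = 27.38

ξ₂ = 13.7 kmol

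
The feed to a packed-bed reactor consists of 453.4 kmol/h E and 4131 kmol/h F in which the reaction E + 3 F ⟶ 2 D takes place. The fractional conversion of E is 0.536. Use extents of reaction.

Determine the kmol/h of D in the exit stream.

E reacted = 0.536 × 453.4 = 243 kmol/h; ν_E = −1, so ξ = 243/1 = 243 kmol/h.
Outlet amounts (n = n₀ + ν ξ):
  E: 453.4 − 1(243) = 210.4
  F: 4131 − 3(243) = 3402
  D: 0 + 2(243) = 486

486 kmol/h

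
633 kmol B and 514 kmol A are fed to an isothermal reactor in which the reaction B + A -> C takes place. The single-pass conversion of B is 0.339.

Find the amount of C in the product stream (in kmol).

B reacted = 0.339 × 633 = 214.6 kmol; ν_B = −1, so ξ = 214.6/1 = 214.6 kmol.
Outlet amounts (n = n₀ + ν ξ):
  B: 633 − 1(214.6) = 418.4
  A: 514 − 1(214.6) = 299.4
  C: 0 + 1(214.6) = 214.6

215 kmol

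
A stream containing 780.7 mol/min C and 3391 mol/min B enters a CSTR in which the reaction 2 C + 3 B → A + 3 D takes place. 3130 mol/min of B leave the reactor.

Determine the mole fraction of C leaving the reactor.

For B: n = n₀ − 3ξ → 3130 = 3391 − 3ξ, giving ξ = 87 mol/min.
Outlet amounts (n = n₀ + ν ξ):
  C: 780.7 − 2(87) = 606.7
  B: 3391 − 3(87) = 3130
  A: 0 + 1(87) = 87
  D: 0 + 3(87) = 261
Total out = 4085 mol/min; y_C = 606.7 / 4085 = 0.1485.

0.149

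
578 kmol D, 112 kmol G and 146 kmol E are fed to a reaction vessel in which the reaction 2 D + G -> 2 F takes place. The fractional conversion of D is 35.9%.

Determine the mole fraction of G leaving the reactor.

D reacted = 0.359 × 578 = 207.5 kmol; ν_D = −2, so ξ = 207.5/2 = 103.8 kmol.
Outlet amounts (n = n₀ + ν ξ):
  D: 578 − 2(103.8) = 370.5
  G: 112 − 1(103.8) = 8.249
  F: 0 + 2(103.8) = 207.5
  E: 146 (inert)
Total out = 732.2 kmol; y_G = 8.249 / 732.2 = 0.01127.

0.0113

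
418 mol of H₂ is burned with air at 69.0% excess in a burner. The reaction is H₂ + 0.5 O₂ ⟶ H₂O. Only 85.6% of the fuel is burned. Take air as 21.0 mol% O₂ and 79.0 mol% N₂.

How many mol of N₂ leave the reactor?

1330 mol

Stoichiometric O₂ = 0.5 × 418 = 209 mol; O₂ fed = 209 × 1.690 = 353.2 mol.
N₂ fed = 353.2 × 79/21 = 1329 mol.
Fuel reacted = 0.856 × 418 → ξ = 357.8 mol.
Outlet (n = n₀ + ν ξ):
  H₂: 418 − 1(357.8) = 60.19
  O₂: 353.2 − 0.5(357.8) = 174.3
  N₂: 1329 (inert)
  H₂O: 0 + 1(357.8) = 357.8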